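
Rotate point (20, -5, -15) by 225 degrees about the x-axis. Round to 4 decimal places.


x' = 20
y' = -5*cos(225) - -15*sin(225) = -7.0711
z' = -5*sin(225) + -15*cos(225) = 14.1421

(20, -7.0711, 14.1421)


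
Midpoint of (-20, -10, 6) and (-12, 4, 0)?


Midpoint = ((-20+-12)/2, (-10+4)/2, (6+0)/2) = (-16, -3, 3)

(-16, -3, 3)


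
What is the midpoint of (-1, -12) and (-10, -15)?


Midpoint = ((-1+-10)/2, (-12+-15)/2) = (-5.5, -13.5)

(-5.5, -13.5)


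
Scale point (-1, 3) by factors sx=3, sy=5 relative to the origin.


Scaling: (x*sx, y*sy) = (-1*3, 3*5) = (-3, 15)

(-3, 15)


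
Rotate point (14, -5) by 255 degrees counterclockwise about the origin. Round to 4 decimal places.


x' = 14*cos(255) - -5*sin(255) = -8.4531
y' = 14*sin(255) + -5*cos(255) = -12.2289

(-8.4531, -12.2289)


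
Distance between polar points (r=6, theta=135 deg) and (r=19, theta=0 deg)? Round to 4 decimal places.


d = sqrt(r1^2 + r2^2 - 2*r1*r2*cos(t2-t1))
d = sqrt(6^2 + 19^2 - 2*6*19*cos(0-135)) = 23.6267

23.6267


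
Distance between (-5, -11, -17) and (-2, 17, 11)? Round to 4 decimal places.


d = sqrt((-2--5)^2 + (17--11)^2 + (11--17)^2) = 39.7115

39.7115


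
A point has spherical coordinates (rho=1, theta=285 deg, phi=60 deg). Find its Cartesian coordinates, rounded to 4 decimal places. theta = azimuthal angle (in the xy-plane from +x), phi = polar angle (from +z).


x = 1 * sin(60) * cos(285) = 0.2241
y = 1 * sin(60) * sin(285) = -0.8365
z = 1 * cos(60) = 0.5

(0.2241, -0.8365, 0.5)


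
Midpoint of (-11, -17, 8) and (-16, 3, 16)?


Midpoint = ((-11+-16)/2, (-17+3)/2, (8+16)/2) = (-13.5, -7, 12)

(-13.5, -7, 12)


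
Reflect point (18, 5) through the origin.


Reflection through origin: (x, y) -> (-x, -y)
(18, 5) -> (-18, -5)

(-18, -5)


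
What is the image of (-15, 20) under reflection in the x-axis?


Reflection across x-axis: (x, y) -> (x, -y)
(-15, 20) -> (-15, -20)

(-15, -20)


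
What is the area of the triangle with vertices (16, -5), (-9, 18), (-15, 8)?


Area = |x1(y2-y3) + x2(y3-y1) + x3(y1-y2)| / 2
= |16*(18-8) + -9*(8--5) + -15*(-5-18)| / 2
= 194

194


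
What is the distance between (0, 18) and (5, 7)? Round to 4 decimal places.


d = sqrt((5-0)^2 + (7-18)^2) = 12.083

12.083


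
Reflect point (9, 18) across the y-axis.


Reflection across y-axis: (x, y) -> (-x, y)
(9, 18) -> (-9, 18)

(-9, 18)


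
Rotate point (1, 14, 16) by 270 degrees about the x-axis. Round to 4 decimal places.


x' = 1
y' = 14*cos(270) - 16*sin(270) = 16
z' = 14*sin(270) + 16*cos(270) = -14

(1, 16, -14)


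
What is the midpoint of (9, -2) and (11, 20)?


Midpoint = ((9+11)/2, (-2+20)/2) = (10, 9)

(10, 9)


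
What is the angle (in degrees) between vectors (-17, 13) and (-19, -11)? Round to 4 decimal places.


dot = -17*-19 + 13*-11 = 180
|u| = 21.4009, |v| = 21.9545
cos(angle) = 0.3831
angle = 67.4739 degrees

67.4739 degrees


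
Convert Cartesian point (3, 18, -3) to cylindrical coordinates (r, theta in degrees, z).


r = sqrt(3^2 + 18^2) = 18.2483
theta = atan2(18, 3) = 80.5377 deg
z = -3

r = 18.2483, theta = 80.5377 deg, z = -3


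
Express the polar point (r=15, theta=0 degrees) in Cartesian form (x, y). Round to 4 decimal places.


x = 15 * cos(0) = 15
y = 15 * sin(0) = 0

(15, 0)


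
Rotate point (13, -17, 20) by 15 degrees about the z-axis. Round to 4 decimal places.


x' = 13*cos(15) - -17*sin(15) = 16.957
y' = 13*sin(15) + -17*cos(15) = -13.0561
z' = 20

(16.957, -13.0561, 20)


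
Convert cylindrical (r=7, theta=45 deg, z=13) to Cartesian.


x = 7 * cos(45) = 4.9497
y = 7 * sin(45) = 4.9497
z = 13

(4.9497, 4.9497, 13)


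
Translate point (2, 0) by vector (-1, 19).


Translation: (x+dx, y+dy) = (2+-1, 0+19) = (1, 19)

(1, 19)


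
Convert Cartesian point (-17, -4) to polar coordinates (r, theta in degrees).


r = sqrt((-17)^2 + (-4)^2) = 17.4642
theta = atan2(-4, -17) = 193.2405 degrees

r = 17.4642, theta = 193.2405 degrees


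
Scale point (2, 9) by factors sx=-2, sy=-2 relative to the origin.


Scaling: (x*sx, y*sy) = (2*-2, 9*-2) = (-4, -18)

(-4, -18)


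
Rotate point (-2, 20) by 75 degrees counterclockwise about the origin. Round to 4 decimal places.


x' = -2*cos(75) - 20*sin(75) = -19.8362
y' = -2*sin(75) + 20*cos(75) = 3.2445

(-19.8362, 3.2445)


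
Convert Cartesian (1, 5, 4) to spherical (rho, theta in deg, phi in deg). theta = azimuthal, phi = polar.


rho = sqrt(1^2 + 5^2 + 4^2) = 6.4807
theta = atan2(5, 1) = 78.6901 deg
phi = acos(4/6.4807) = 51.8871 deg

rho = 6.4807, theta = 78.6901 deg, phi = 51.8871 deg


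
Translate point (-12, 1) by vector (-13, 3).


Translation: (x+dx, y+dy) = (-12+-13, 1+3) = (-25, 4)

(-25, 4)


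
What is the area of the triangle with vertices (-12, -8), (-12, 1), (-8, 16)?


Area = |x1(y2-y3) + x2(y3-y1) + x3(y1-y2)| / 2
= |-12*(1-16) + -12*(16--8) + -8*(-8-1)| / 2
= 18

18


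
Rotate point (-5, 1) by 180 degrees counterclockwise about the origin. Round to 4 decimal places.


x' = -5*cos(180) - 1*sin(180) = 5
y' = -5*sin(180) + 1*cos(180) = -1

(5, -1)


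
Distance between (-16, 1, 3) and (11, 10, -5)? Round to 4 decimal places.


d = sqrt((11--16)^2 + (10-1)^2 + (-5-3)^2) = 29.5635

29.5635


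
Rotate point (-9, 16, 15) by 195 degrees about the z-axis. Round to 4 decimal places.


x' = -9*cos(195) - 16*sin(195) = 12.8344
y' = -9*sin(195) + 16*cos(195) = -13.1254
z' = 15

(12.8344, -13.1254, 15)


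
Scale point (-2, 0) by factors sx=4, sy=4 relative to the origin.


Scaling: (x*sx, y*sy) = (-2*4, 0*4) = (-8, 0)

(-8, 0)


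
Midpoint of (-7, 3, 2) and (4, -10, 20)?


Midpoint = ((-7+4)/2, (3+-10)/2, (2+20)/2) = (-1.5, -3.5, 11)

(-1.5, -3.5, 11)


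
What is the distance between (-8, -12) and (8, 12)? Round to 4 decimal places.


d = sqrt((8--8)^2 + (12--12)^2) = 28.8444

28.8444


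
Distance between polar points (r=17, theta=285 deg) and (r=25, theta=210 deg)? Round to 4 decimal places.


d = sqrt(r1^2 + r2^2 - 2*r1*r2*cos(t2-t1))
d = sqrt(17^2 + 25^2 - 2*17*25*cos(210-285)) = 26.344

26.344


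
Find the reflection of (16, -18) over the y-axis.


Reflection across y-axis: (x, y) -> (-x, y)
(16, -18) -> (-16, -18)

(-16, -18)


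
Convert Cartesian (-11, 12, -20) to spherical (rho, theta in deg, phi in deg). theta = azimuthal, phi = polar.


rho = sqrt((-11)^2 + 12^2 + (-20)^2) = 25.7876
theta = atan2(12, -11) = 132.5104 deg
phi = acos(-20/25.7876) = 140.8564 deg

rho = 25.7876, theta = 132.5104 deg, phi = 140.8564 deg


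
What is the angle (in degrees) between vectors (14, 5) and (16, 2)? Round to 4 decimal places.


dot = 14*16 + 5*2 = 234
|u| = 14.8661, |v| = 16.1245
cos(angle) = 0.9762
angle = 12.5288 degrees

12.5288 degrees


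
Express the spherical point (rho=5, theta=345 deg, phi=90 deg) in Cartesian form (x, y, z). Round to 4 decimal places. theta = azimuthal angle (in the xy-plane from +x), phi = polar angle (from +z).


x = 5 * sin(90) * cos(345) = 4.8296
y = 5 * sin(90) * sin(345) = -1.2941
z = 5 * cos(90) = 0

(4.8296, -1.2941, 0)


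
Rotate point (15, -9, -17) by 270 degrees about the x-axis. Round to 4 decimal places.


x' = 15
y' = -9*cos(270) - -17*sin(270) = -17
z' = -9*sin(270) + -17*cos(270) = 9

(15, -17, 9)


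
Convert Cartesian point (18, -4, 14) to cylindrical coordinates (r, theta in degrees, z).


r = sqrt(18^2 + (-4)^2) = 18.4391
theta = atan2(-4, 18) = 347.4712 deg
z = 14

r = 18.4391, theta = 347.4712 deg, z = 14


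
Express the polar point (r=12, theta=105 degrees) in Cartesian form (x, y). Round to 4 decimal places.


x = 12 * cos(105) = -3.1058
y = 12 * sin(105) = 11.5911

(-3.1058, 11.5911)


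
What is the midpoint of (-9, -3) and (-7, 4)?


Midpoint = ((-9+-7)/2, (-3+4)/2) = (-8, 0.5)

(-8, 0.5)


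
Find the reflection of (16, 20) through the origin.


Reflection through origin: (x, y) -> (-x, -y)
(16, 20) -> (-16, -20)

(-16, -20)


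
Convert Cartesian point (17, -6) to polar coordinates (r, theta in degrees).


r = sqrt(17^2 + (-6)^2) = 18.0278
theta = atan2(-6, 17) = 340.56 degrees

r = 18.0278, theta = 340.56 degrees


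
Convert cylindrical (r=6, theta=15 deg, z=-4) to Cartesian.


x = 6 * cos(15) = 5.7956
y = 6 * sin(15) = 1.5529
z = -4

(5.7956, 1.5529, -4)


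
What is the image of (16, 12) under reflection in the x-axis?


Reflection across x-axis: (x, y) -> (x, -y)
(16, 12) -> (16, -12)

(16, -12)


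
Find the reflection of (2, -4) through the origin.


Reflection through origin: (x, y) -> (-x, -y)
(2, -4) -> (-2, 4)

(-2, 4)


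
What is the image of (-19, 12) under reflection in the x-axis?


Reflection across x-axis: (x, y) -> (x, -y)
(-19, 12) -> (-19, -12)

(-19, -12)


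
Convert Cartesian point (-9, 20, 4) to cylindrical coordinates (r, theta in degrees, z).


r = sqrt((-9)^2 + 20^2) = 21.9317
theta = atan2(20, -9) = 114.2277 deg
z = 4

r = 21.9317, theta = 114.2277 deg, z = 4


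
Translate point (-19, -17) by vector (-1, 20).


Translation: (x+dx, y+dy) = (-19+-1, -17+20) = (-20, 3)

(-20, 3)


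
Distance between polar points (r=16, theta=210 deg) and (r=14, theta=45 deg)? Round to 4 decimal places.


d = sqrt(r1^2 + r2^2 - 2*r1*r2*cos(t2-t1))
d = sqrt(16^2 + 14^2 - 2*16*14*cos(45-210)) = 29.7445

29.7445


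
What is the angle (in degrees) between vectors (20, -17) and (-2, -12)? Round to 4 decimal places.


dot = 20*-2 + -17*-12 = 164
|u| = 26.2488, |v| = 12.1655
cos(angle) = 0.5136
angle = 59.0978 degrees

59.0978 degrees


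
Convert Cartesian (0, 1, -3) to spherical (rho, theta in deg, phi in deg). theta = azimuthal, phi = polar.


rho = sqrt(0^2 + 1^2 + (-3)^2) = 3.1623
theta = atan2(1, 0) = 90 deg
phi = acos(-3/3.1623) = 161.5651 deg

rho = 3.1623, theta = 90 deg, phi = 161.5651 deg


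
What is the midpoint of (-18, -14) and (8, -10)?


Midpoint = ((-18+8)/2, (-14+-10)/2) = (-5, -12)

(-5, -12)


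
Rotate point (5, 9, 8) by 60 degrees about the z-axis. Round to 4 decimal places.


x' = 5*cos(60) - 9*sin(60) = -5.2942
y' = 5*sin(60) + 9*cos(60) = 8.8301
z' = 8

(-5.2942, 8.8301, 8)


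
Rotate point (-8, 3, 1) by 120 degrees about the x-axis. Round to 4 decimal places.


x' = -8
y' = 3*cos(120) - 1*sin(120) = -2.366
z' = 3*sin(120) + 1*cos(120) = 2.0981

(-8, -2.366, 2.0981)


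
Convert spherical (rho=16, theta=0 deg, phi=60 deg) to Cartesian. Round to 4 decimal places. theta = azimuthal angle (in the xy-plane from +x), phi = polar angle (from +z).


x = 16 * sin(60) * cos(0) = 13.8564
y = 16 * sin(60) * sin(0) = 0
z = 16 * cos(60) = 8

(13.8564, 0, 8)


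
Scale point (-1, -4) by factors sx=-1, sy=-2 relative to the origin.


Scaling: (x*sx, y*sy) = (-1*-1, -4*-2) = (1, 8)

(1, 8)


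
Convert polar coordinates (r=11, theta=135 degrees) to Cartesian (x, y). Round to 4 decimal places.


x = 11 * cos(135) = -7.7782
y = 11 * sin(135) = 7.7782

(-7.7782, 7.7782)


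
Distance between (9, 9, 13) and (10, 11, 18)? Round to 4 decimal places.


d = sqrt((10-9)^2 + (11-9)^2 + (18-13)^2) = 5.4772

5.4772


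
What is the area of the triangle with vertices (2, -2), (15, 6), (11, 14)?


Area = |x1(y2-y3) + x2(y3-y1) + x3(y1-y2)| / 2
= |2*(6-14) + 15*(14--2) + 11*(-2-6)| / 2
= 68

68


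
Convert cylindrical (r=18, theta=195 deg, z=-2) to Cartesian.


x = 18 * cos(195) = -17.3867
y = 18 * sin(195) = -4.6587
z = -2

(-17.3867, -4.6587, -2)


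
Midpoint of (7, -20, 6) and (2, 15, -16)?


Midpoint = ((7+2)/2, (-20+15)/2, (6+-16)/2) = (4.5, -2.5, -5)

(4.5, -2.5, -5)


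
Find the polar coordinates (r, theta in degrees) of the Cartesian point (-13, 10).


r = sqrt((-13)^2 + 10^2) = 16.4012
theta = atan2(10, -13) = 142.4314 degrees

r = 16.4012, theta = 142.4314 degrees


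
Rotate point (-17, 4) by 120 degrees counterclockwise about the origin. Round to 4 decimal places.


x' = -17*cos(120) - 4*sin(120) = 5.0359
y' = -17*sin(120) + 4*cos(120) = -16.7224

(5.0359, -16.7224)


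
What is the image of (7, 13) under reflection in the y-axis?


Reflection across y-axis: (x, y) -> (-x, y)
(7, 13) -> (-7, 13)

(-7, 13)


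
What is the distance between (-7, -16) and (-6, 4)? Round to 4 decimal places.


d = sqrt((-6--7)^2 + (4--16)^2) = 20.025

20.025


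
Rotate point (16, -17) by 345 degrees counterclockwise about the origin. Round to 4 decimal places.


x' = 16*cos(345) - -17*sin(345) = 11.0549
y' = 16*sin(345) + -17*cos(345) = -20.5618

(11.0549, -20.5618)


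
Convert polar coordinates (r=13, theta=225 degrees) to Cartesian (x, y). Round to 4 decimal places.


x = 13 * cos(225) = -9.1924
y = 13 * sin(225) = -9.1924

(-9.1924, -9.1924)


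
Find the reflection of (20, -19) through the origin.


Reflection through origin: (x, y) -> (-x, -y)
(20, -19) -> (-20, 19)

(-20, 19)


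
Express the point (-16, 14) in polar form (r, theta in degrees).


r = sqrt((-16)^2 + 14^2) = 21.2603
theta = atan2(14, -16) = 138.8141 degrees

r = 21.2603, theta = 138.8141 degrees


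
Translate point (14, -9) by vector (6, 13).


Translation: (x+dx, y+dy) = (14+6, -9+13) = (20, 4)

(20, 4)


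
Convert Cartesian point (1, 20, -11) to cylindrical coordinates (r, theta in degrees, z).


r = sqrt(1^2 + 20^2) = 20.025
theta = atan2(20, 1) = 87.1376 deg
z = -11

r = 20.025, theta = 87.1376 deg, z = -11


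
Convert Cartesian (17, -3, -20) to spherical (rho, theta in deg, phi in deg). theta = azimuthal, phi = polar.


rho = sqrt(17^2 + (-3)^2 + (-20)^2) = 26.4197
theta = atan2(-3, 17) = 349.992 deg
phi = acos(-20/26.4197) = 139.2014 deg

rho = 26.4197, theta = 349.992 deg, phi = 139.2014 deg


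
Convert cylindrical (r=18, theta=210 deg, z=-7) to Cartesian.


x = 18 * cos(210) = -15.5885
y = 18 * sin(210) = -9
z = -7

(-15.5885, -9, -7)


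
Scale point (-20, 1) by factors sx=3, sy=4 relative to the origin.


Scaling: (x*sx, y*sy) = (-20*3, 1*4) = (-60, 4)

(-60, 4)


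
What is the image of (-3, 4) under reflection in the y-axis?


Reflection across y-axis: (x, y) -> (-x, y)
(-3, 4) -> (3, 4)

(3, 4)


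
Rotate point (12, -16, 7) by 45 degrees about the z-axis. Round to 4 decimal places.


x' = 12*cos(45) - -16*sin(45) = 19.799
y' = 12*sin(45) + -16*cos(45) = -2.8284
z' = 7

(19.799, -2.8284, 7)


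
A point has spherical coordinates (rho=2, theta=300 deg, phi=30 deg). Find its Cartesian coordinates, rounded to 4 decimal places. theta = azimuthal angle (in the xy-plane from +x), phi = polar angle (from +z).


x = 2 * sin(30) * cos(300) = 0.5
y = 2 * sin(30) * sin(300) = -0.866
z = 2 * cos(30) = 1.7321

(0.5, -0.866, 1.7321)


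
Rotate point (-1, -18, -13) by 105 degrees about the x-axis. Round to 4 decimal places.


x' = -1
y' = -18*cos(105) - -13*sin(105) = 17.2158
z' = -18*sin(105) + -13*cos(105) = -14.022

(-1, 17.2158, -14.022)


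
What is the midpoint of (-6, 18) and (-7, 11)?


Midpoint = ((-6+-7)/2, (18+11)/2) = (-6.5, 14.5)

(-6.5, 14.5)


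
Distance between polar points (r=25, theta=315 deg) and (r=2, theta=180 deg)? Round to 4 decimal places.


d = sqrt(r1^2 + r2^2 - 2*r1*r2*cos(t2-t1))
d = sqrt(25^2 + 2^2 - 2*25*2*cos(180-315)) = 26.452

26.452


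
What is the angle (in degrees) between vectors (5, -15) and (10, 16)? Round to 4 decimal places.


dot = 5*10 + -15*16 = -190
|u| = 15.8114, |v| = 18.868
cos(angle) = -0.6369
angle = 129.5597 degrees

129.5597 degrees


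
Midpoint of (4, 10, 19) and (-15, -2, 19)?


Midpoint = ((4+-15)/2, (10+-2)/2, (19+19)/2) = (-5.5, 4, 19)

(-5.5, 4, 19)


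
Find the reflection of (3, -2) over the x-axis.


Reflection across x-axis: (x, y) -> (x, -y)
(3, -2) -> (3, 2)

(3, 2)


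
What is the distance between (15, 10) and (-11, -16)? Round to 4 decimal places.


d = sqrt((-11-15)^2 + (-16-10)^2) = 36.7696

36.7696


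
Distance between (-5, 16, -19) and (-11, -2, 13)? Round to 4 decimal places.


d = sqrt((-11--5)^2 + (-2-16)^2 + (13--19)^2) = 37.2022

37.2022


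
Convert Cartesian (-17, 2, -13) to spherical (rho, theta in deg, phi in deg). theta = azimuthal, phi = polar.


rho = sqrt((-17)^2 + 2^2 + (-13)^2) = 21.4942
theta = atan2(2, -17) = 173.2902 deg
phi = acos(-13/21.4942) = 127.2155 deg

rho = 21.4942, theta = 173.2902 deg, phi = 127.2155 deg


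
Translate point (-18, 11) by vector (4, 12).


Translation: (x+dx, y+dy) = (-18+4, 11+12) = (-14, 23)

(-14, 23)


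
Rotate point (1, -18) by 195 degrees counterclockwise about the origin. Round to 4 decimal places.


x' = 1*cos(195) - -18*sin(195) = -5.6247
y' = 1*sin(195) + -18*cos(195) = 17.1278

(-5.6247, 17.1278)


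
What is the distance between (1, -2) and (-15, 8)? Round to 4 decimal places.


d = sqrt((-15-1)^2 + (8--2)^2) = 18.868

18.868


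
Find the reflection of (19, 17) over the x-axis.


Reflection across x-axis: (x, y) -> (x, -y)
(19, 17) -> (19, -17)

(19, -17)


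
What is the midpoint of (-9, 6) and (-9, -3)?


Midpoint = ((-9+-9)/2, (6+-3)/2) = (-9, 1.5)

(-9, 1.5)


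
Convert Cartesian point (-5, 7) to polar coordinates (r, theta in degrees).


r = sqrt((-5)^2 + 7^2) = 8.6023
theta = atan2(7, -5) = 125.5377 degrees

r = 8.6023, theta = 125.5377 degrees


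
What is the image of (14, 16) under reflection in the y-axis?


Reflection across y-axis: (x, y) -> (-x, y)
(14, 16) -> (-14, 16)

(-14, 16)


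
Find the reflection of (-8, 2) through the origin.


Reflection through origin: (x, y) -> (-x, -y)
(-8, 2) -> (8, -2)

(8, -2)


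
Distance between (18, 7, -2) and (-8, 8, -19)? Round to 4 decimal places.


d = sqrt((-8-18)^2 + (8-7)^2 + (-19--2)^2) = 31.0805

31.0805


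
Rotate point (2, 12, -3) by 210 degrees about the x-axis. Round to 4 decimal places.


x' = 2
y' = 12*cos(210) - -3*sin(210) = -11.8923
z' = 12*sin(210) + -3*cos(210) = -3.4019

(2, -11.8923, -3.4019)


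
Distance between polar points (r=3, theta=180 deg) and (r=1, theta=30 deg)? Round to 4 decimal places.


d = sqrt(r1^2 + r2^2 - 2*r1*r2*cos(t2-t1))
d = sqrt(3^2 + 1^2 - 2*3*1*cos(30-180)) = 3.8982

3.8982


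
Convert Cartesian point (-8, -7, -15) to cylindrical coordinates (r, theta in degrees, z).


r = sqrt((-8)^2 + (-7)^2) = 10.6301
theta = atan2(-7, -8) = 221.1859 deg
z = -15

r = 10.6301, theta = 221.1859 deg, z = -15


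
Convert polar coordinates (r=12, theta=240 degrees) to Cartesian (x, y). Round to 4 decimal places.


x = 12 * cos(240) = -6
y = 12 * sin(240) = -10.3923

(-6, -10.3923)


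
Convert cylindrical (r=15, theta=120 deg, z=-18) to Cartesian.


x = 15 * cos(120) = -7.5
y = 15 * sin(120) = 12.9904
z = -18

(-7.5, 12.9904, -18)


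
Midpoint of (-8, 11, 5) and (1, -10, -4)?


Midpoint = ((-8+1)/2, (11+-10)/2, (5+-4)/2) = (-3.5, 0.5, 0.5)

(-3.5, 0.5, 0.5)


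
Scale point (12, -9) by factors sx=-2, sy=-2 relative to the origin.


Scaling: (x*sx, y*sy) = (12*-2, -9*-2) = (-24, 18)

(-24, 18)


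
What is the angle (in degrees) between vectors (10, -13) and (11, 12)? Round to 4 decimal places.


dot = 10*11 + -13*12 = -46
|u| = 16.4012, |v| = 16.2788
cos(angle) = -0.1723
angle = 99.921 degrees

99.921 degrees


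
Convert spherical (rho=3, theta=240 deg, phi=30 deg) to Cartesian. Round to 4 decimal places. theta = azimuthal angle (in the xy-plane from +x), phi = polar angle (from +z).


x = 3 * sin(30) * cos(240) = -0.75
y = 3 * sin(30) * sin(240) = -1.299
z = 3 * cos(30) = 2.5981

(-0.75, -1.299, 2.5981)


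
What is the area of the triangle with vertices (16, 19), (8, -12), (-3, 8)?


Area = |x1(y2-y3) + x2(y3-y1) + x3(y1-y2)| / 2
= |16*(-12-8) + 8*(8-19) + -3*(19--12)| / 2
= 250.5

250.5


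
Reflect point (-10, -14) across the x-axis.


Reflection across x-axis: (x, y) -> (x, -y)
(-10, -14) -> (-10, 14)

(-10, 14)


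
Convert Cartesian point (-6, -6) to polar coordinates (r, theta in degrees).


r = sqrt((-6)^2 + (-6)^2) = 8.4853
theta = atan2(-6, -6) = 225 degrees

r = 8.4853, theta = 225 degrees


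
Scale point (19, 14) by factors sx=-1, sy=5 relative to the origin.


Scaling: (x*sx, y*sy) = (19*-1, 14*5) = (-19, 70)

(-19, 70)


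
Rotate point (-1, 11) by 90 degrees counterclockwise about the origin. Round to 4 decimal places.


x' = -1*cos(90) - 11*sin(90) = -11
y' = -1*sin(90) + 11*cos(90) = -1

(-11, -1)


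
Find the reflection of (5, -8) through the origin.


Reflection through origin: (x, y) -> (-x, -y)
(5, -8) -> (-5, 8)

(-5, 8)


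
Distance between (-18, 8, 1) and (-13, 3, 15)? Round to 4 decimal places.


d = sqrt((-13--18)^2 + (3-8)^2 + (15-1)^2) = 15.6844

15.6844


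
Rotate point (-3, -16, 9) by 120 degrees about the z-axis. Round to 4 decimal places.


x' = -3*cos(120) - -16*sin(120) = 15.3564
y' = -3*sin(120) + -16*cos(120) = 5.4019
z' = 9

(15.3564, 5.4019, 9)


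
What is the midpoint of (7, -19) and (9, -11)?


Midpoint = ((7+9)/2, (-19+-11)/2) = (8, -15)

(8, -15)


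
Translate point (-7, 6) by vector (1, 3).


Translation: (x+dx, y+dy) = (-7+1, 6+3) = (-6, 9)

(-6, 9)


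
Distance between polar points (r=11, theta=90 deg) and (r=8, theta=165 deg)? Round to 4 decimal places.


d = sqrt(r1^2 + r2^2 - 2*r1*r2*cos(t2-t1))
d = sqrt(11^2 + 8^2 - 2*11*8*cos(165-90)) = 11.8088

11.8088


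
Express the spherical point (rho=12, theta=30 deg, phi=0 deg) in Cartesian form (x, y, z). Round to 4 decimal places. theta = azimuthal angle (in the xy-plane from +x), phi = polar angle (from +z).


x = 12 * sin(0) * cos(30) = 0
y = 12 * sin(0) * sin(30) = 0
z = 12 * cos(0) = 12

(0, 0, 12)


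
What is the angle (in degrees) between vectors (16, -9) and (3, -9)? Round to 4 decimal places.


dot = 16*3 + -9*-9 = 129
|u| = 18.3576, |v| = 9.4868
cos(angle) = 0.7407
angle = 42.2073 degrees

42.2073 degrees


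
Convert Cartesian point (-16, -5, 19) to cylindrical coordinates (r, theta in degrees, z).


r = sqrt((-16)^2 + (-5)^2) = 16.7631
theta = atan2(-5, -16) = 197.354 deg
z = 19

r = 16.7631, theta = 197.354 deg, z = 19


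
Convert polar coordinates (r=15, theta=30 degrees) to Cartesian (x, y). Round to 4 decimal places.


x = 15 * cos(30) = 12.9904
y = 15 * sin(30) = 7.5

(12.9904, 7.5)


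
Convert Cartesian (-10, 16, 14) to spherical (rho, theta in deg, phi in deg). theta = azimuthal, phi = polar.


rho = sqrt((-10)^2 + 16^2 + 14^2) = 23.4947
theta = atan2(16, -10) = 122.0054 deg
phi = acos(14/23.4947) = 53.4246 deg

rho = 23.4947, theta = 122.0054 deg, phi = 53.4246 deg


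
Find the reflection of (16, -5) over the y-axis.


Reflection across y-axis: (x, y) -> (-x, y)
(16, -5) -> (-16, -5)

(-16, -5)


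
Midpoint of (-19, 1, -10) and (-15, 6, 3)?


Midpoint = ((-19+-15)/2, (1+6)/2, (-10+3)/2) = (-17, 3.5, -3.5)

(-17, 3.5, -3.5)


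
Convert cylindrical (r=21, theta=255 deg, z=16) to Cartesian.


x = 21 * cos(255) = -5.4352
y = 21 * sin(255) = -20.2844
z = 16

(-5.4352, -20.2844, 16)


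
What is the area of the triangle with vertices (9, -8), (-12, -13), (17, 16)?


Area = |x1(y2-y3) + x2(y3-y1) + x3(y1-y2)| / 2
= |9*(-13-16) + -12*(16--8) + 17*(-8--13)| / 2
= 232

232


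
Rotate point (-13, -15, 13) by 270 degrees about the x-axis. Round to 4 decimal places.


x' = -13
y' = -15*cos(270) - 13*sin(270) = 13
z' = -15*sin(270) + 13*cos(270) = 15

(-13, 13, 15)


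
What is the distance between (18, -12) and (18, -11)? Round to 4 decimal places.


d = sqrt((18-18)^2 + (-11--12)^2) = 1

1


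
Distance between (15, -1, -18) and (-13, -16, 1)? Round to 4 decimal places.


d = sqrt((-13-15)^2 + (-16--1)^2 + (1--18)^2) = 37.0135

37.0135


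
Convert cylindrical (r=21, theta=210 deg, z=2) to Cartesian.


x = 21 * cos(210) = -18.1865
y = 21 * sin(210) = -10.5
z = 2

(-18.1865, -10.5, 2)


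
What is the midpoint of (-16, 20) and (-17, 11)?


Midpoint = ((-16+-17)/2, (20+11)/2) = (-16.5, 15.5)

(-16.5, 15.5)


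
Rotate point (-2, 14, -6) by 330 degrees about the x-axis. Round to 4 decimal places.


x' = -2
y' = 14*cos(330) - -6*sin(330) = 9.1244
z' = 14*sin(330) + -6*cos(330) = -12.1962

(-2, 9.1244, -12.1962)


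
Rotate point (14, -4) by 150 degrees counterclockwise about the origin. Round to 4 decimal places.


x' = 14*cos(150) - -4*sin(150) = -10.1244
y' = 14*sin(150) + -4*cos(150) = 10.4641

(-10.1244, 10.4641)


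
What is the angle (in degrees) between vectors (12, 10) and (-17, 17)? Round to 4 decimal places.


dot = 12*-17 + 10*17 = -34
|u| = 15.6205, |v| = 24.0416
cos(angle) = -0.0905
angle = 95.1944 degrees

95.1944 degrees


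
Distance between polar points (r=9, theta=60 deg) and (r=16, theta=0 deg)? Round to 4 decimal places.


d = sqrt(r1^2 + r2^2 - 2*r1*r2*cos(t2-t1))
d = sqrt(9^2 + 16^2 - 2*9*16*cos(0-60)) = 13.8924

13.8924


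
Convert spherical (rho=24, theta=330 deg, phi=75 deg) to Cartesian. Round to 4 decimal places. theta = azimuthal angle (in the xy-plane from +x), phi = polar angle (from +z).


x = 24 * sin(75) * cos(330) = 20.0764
y = 24 * sin(75) * sin(330) = -11.5911
z = 24 * cos(75) = 6.2117

(20.0764, -11.5911, 6.2117)


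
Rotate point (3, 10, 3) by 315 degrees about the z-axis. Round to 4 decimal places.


x' = 3*cos(315) - 10*sin(315) = 9.1924
y' = 3*sin(315) + 10*cos(315) = 4.9497
z' = 3

(9.1924, 4.9497, 3)


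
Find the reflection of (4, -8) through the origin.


Reflection through origin: (x, y) -> (-x, -y)
(4, -8) -> (-4, 8)

(-4, 8)


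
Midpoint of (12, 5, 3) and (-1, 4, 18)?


Midpoint = ((12+-1)/2, (5+4)/2, (3+18)/2) = (5.5, 4.5, 10.5)

(5.5, 4.5, 10.5)


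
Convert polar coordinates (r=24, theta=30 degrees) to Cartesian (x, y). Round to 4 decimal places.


x = 24 * cos(30) = 20.7846
y = 24 * sin(30) = 12

(20.7846, 12)


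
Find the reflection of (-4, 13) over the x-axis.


Reflection across x-axis: (x, y) -> (x, -y)
(-4, 13) -> (-4, -13)

(-4, -13)


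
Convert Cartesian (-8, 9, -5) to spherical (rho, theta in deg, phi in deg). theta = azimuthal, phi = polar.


rho = sqrt((-8)^2 + 9^2 + (-5)^2) = 13.0384
theta = atan2(9, -8) = 131.6335 deg
phi = acos(-5/13.0384) = 112.5496 deg

rho = 13.0384, theta = 131.6335 deg, phi = 112.5496 deg


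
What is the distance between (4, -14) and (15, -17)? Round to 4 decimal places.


d = sqrt((15-4)^2 + (-17--14)^2) = 11.4018

11.4018


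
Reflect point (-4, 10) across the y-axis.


Reflection across y-axis: (x, y) -> (-x, y)
(-4, 10) -> (4, 10)

(4, 10)


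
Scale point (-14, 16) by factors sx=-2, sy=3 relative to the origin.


Scaling: (x*sx, y*sy) = (-14*-2, 16*3) = (28, 48)

(28, 48)


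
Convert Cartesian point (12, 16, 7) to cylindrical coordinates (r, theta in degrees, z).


r = sqrt(12^2 + 16^2) = 20
theta = atan2(16, 12) = 53.1301 deg
z = 7

r = 20, theta = 53.1301 deg, z = 7


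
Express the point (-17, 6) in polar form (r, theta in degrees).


r = sqrt((-17)^2 + 6^2) = 18.0278
theta = atan2(6, -17) = 160.56 degrees

r = 18.0278, theta = 160.56 degrees


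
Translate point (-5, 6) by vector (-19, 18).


Translation: (x+dx, y+dy) = (-5+-19, 6+18) = (-24, 24)

(-24, 24)


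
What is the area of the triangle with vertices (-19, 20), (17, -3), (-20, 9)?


Area = |x1(y2-y3) + x2(y3-y1) + x3(y1-y2)| / 2
= |-19*(-3-9) + 17*(9-20) + -20*(20--3)| / 2
= 209.5

209.5


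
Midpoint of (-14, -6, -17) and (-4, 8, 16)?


Midpoint = ((-14+-4)/2, (-6+8)/2, (-17+16)/2) = (-9, 1, -0.5)

(-9, 1, -0.5)


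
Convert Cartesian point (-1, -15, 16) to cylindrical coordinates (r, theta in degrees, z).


r = sqrt((-1)^2 + (-15)^2) = 15.0333
theta = atan2(-15, -1) = 266.1859 deg
z = 16

r = 15.0333, theta = 266.1859 deg, z = 16


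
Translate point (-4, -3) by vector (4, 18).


Translation: (x+dx, y+dy) = (-4+4, -3+18) = (0, 15)

(0, 15)


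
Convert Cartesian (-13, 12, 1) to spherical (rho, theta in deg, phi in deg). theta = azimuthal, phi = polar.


rho = sqrt((-13)^2 + 12^2 + 1^2) = 17.72
theta = atan2(12, -13) = 137.2906 deg
phi = acos(1/17.72) = 86.7649 deg

rho = 17.72, theta = 137.2906 deg, phi = 86.7649 deg


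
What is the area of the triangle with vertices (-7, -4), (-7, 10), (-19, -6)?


Area = |x1(y2-y3) + x2(y3-y1) + x3(y1-y2)| / 2
= |-7*(10--6) + -7*(-6--4) + -19*(-4-10)| / 2
= 84

84


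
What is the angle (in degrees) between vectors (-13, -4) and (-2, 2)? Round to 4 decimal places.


dot = -13*-2 + -4*2 = 18
|u| = 13.6015, |v| = 2.8284
cos(angle) = 0.4679
angle = 62.1027 degrees

62.1027 degrees


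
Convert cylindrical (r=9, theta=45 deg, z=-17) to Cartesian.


x = 9 * cos(45) = 6.364
y = 9 * sin(45) = 6.364
z = -17

(6.364, 6.364, -17)


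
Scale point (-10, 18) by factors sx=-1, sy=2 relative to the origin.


Scaling: (x*sx, y*sy) = (-10*-1, 18*2) = (10, 36)

(10, 36)


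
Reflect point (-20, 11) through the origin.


Reflection through origin: (x, y) -> (-x, -y)
(-20, 11) -> (20, -11)

(20, -11)


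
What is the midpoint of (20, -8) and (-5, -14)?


Midpoint = ((20+-5)/2, (-8+-14)/2) = (7.5, -11)

(7.5, -11)


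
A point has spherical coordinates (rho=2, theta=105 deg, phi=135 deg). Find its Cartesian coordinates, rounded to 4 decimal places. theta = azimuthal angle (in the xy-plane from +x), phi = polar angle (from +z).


x = 2 * sin(135) * cos(105) = -0.366
y = 2 * sin(135) * sin(105) = 1.366
z = 2 * cos(135) = -1.4142

(-0.366, 1.366, -1.4142)


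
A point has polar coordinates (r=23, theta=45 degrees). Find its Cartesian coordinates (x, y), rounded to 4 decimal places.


x = 23 * cos(45) = 16.2635
y = 23 * sin(45) = 16.2635

(16.2635, 16.2635)


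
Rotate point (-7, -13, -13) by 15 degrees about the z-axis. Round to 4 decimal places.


x' = -7*cos(15) - -13*sin(15) = -3.3968
y' = -7*sin(15) + -13*cos(15) = -14.3688
z' = -13

(-3.3968, -14.3688, -13)


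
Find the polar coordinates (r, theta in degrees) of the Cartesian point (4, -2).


r = sqrt(4^2 + (-2)^2) = 4.4721
theta = atan2(-2, 4) = 333.4349 degrees

r = 4.4721, theta = 333.4349 degrees


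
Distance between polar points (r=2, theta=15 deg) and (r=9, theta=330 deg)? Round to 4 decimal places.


d = sqrt(r1^2 + r2^2 - 2*r1*r2*cos(t2-t1))
d = sqrt(2^2 + 9^2 - 2*2*9*cos(330-15)) = 7.7165

7.7165


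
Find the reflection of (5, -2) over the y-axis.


Reflection across y-axis: (x, y) -> (-x, y)
(5, -2) -> (-5, -2)

(-5, -2)


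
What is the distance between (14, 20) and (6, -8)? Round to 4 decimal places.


d = sqrt((6-14)^2 + (-8-20)^2) = 29.1204

29.1204


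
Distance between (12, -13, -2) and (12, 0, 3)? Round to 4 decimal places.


d = sqrt((12-12)^2 + (0--13)^2 + (3--2)^2) = 13.9284

13.9284


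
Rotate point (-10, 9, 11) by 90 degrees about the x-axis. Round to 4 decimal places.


x' = -10
y' = 9*cos(90) - 11*sin(90) = -11
z' = 9*sin(90) + 11*cos(90) = 9

(-10, -11, 9)


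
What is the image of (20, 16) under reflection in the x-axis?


Reflection across x-axis: (x, y) -> (x, -y)
(20, 16) -> (20, -16)

(20, -16)


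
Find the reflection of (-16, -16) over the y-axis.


Reflection across y-axis: (x, y) -> (-x, y)
(-16, -16) -> (16, -16)

(16, -16)


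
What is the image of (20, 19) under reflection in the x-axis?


Reflection across x-axis: (x, y) -> (x, -y)
(20, 19) -> (20, -19)

(20, -19)


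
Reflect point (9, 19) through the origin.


Reflection through origin: (x, y) -> (-x, -y)
(9, 19) -> (-9, -19)

(-9, -19)


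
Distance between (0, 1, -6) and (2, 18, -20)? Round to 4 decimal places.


d = sqrt((2-0)^2 + (18-1)^2 + (-20--6)^2) = 22.1133

22.1133


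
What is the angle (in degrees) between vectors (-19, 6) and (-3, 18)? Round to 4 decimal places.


dot = -19*-3 + 6*18 = 165
|u| = 19.9249, |v| = 18.2483
cos(angle) = 0.4538
angle = 63.0121 degrees

63.0121 degrees


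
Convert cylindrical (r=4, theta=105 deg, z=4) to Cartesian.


x = 4 * cos(105) = -1.0353
y = 4 * sin(105) = 3.8637
z = 4

(-1.0353, 3.8637, 4)


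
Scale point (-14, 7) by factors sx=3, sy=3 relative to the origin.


Scaling: (x*sx, y*sy) = (-14*3, 7*3) = (-42, 21)

(-42, 21)


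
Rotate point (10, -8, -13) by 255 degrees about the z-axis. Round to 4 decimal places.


x' = 10*cos(255) - -8*sin(255) = -10.3156
y' = 10*sin(255) + -8*cos(255) = -7.5887
z' = -13

(-10.3156, -7.5887, -13)


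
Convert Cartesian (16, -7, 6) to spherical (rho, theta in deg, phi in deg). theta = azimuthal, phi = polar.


rho = sqrt(16^2 + (-7)^2 + 6^2) = 18.4662
theta = atan2(-7, 16) = 336.3706 deg
phi = acos(6/18.4662) = 71.0394 deg

rho = 18.4662, theta = 336.3706 deg, phi = 71.0394 deg


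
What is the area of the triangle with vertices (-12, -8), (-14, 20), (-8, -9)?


Area = |x1(y2-y3) + x2(y3-y1) + x3(y1-y2)| / 2
= |-12*(20--9) + -14*(-9--8) + -8*(-8-20)| / 2
= 55

55


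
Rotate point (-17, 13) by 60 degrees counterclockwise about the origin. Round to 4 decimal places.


x' = -17*cos(60) - 13*sin(60) = -19.7583
y' = -17*sin(60) + 13*cos(60) = -8.2224

(-19.7583, -8.2224)


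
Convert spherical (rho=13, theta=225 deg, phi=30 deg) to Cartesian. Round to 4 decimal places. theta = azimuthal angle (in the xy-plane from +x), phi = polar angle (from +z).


x = 13 * sin(30) * cos(225) = -4.5962
y = 13 * sin(30) * sin(225) = -4.5962
z = 13 * cos(30) = 11.2583

(-4.5962, -4.5962, 11.2583)


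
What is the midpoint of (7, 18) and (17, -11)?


Midpoint = ((7+17)/2, (18+-11)/2) = (12, 3.5)

(12, 3.5)


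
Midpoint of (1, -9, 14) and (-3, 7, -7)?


Midpoint = ((1+-3)/2, (-9+7)/2, (14+-7)/2) = (-1, -1, 3.5)

(-1, -1, 3.5)


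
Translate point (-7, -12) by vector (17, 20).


Translation: (x+dx, y+dy) = (-7+17, -12+20) = (10, 8)

(10, 8)


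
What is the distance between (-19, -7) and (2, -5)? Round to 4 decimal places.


d = sqrt((2--19)^2 + (-5--7)^2) = 21.095

21.095


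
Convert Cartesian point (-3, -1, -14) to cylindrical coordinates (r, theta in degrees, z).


r = sqrt((-3)^2 + (-1)^2) = 3.1623
theta = atan2(-1, -3) = 198.4349 deg
z = -14

r = 3.1623, theta = 198.4349 deg, z = -14


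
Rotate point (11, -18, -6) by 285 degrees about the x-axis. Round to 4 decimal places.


x' = 11
y' = -18*cos(285) - -6*sin(285) = -10.4543
z' = -18*sin(285) + -6*cos(285) = 15.8338

(11, -10.4543, 15.8338)


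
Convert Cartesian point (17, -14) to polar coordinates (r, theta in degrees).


r = sqrt(17^2 + (-14)^2) = 22.0227
theta = atan2(-14, 17) = 320.5275 degrees

r = 22.0227, theta = 320.5275 degrees


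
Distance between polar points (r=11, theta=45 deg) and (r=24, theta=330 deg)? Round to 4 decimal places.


d = sqrt(r1^2 + r2^2 - 2*r1*r2*cos(t2-t1))
d = sqrt(11^2 + 24^2 - 2*11*24*cos(330-45)) = 23.6716

23.6716


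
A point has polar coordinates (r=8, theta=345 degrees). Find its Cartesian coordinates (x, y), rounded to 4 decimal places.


x = 8 * cos(345) = 7.7274
y = 8 * sin(345) = -2.0706

(7.7274, -2.0706)


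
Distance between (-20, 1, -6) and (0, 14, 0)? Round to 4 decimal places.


d = sqrt((0--20)^2 + (14-1)^2 + (0--6)^2) = 24.5967

24.5967


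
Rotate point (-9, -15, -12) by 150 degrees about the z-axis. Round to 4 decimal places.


x' = -9*cos(150) - -15*sin(150) = 15.2942
y' = -9*sin(150) + -15*cos(150) = 8.4904
z' = -12

(15.2942, 8.4904, -12)


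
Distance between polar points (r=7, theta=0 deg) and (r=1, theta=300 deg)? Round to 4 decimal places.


d = sqrt(r1^2 + r2^2 - 2*r1*r2*cos(t2-t1))
d = sqrt(7^2 + 1^2 - 2*7*1*cos(300-0)) = 6.5574

6.5574


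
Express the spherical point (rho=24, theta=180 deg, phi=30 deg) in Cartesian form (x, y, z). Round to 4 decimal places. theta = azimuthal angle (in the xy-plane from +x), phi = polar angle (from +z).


x = 24 * sin(30) * cos(180) = -12
y = 24 * sin(30) * sin(180) = 0
z = 24 * cos(30) = 20.7846

(-12, 0, 20.7846)


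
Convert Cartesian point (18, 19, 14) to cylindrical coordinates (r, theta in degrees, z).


r = sqrt(18^2 + 19^2) = 26.1725
theta = atan2(19, 18) = 46.5482 deg
z = 14

r = 26.1725, theta = 46.5482 deg, z = 14


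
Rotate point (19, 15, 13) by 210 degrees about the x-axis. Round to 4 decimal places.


x' = 19
y' = 15*cos(210) - 13*sin(210) = -6.4904
z' = 15*sin(210) + 13*cos(210) = -18.7583

(19, -6.4904, -18.7583)


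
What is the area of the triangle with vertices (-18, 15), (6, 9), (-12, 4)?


Area = |x1(y2-y3) + x2(y3-y1) + x3(y1-y2)| / 2
= |-18*(9-4) + 6*(4-15) + -12*(15-9)| / 2
= 114

114


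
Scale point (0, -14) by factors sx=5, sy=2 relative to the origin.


Scaling: (x*sx, y*sy) = (0*5, -14*2) = (0, -28)

(0, -28)


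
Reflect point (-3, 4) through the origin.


Reflection through origin: (x, y) -> (-x, -y)
(-3, 4) -> (3, -4)

(3, -4)


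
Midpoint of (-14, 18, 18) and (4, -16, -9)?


Midpoint = ((-14+4)/2, (18+-16)/2, (18+-9)/2) = (-5, 1, 4.5)

(-5, 1, 4.5)


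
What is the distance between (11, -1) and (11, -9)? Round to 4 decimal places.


d = sqrt((11-11)^2 + (-9--1)^2) = 8

8


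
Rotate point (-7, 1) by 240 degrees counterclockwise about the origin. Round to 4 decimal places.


x' = -7*cos(240) - 1*sin(240) = 4.366
y' = -7*sin(240) + 1*cos(240) = 5.5622

(4.366, 5.5622)


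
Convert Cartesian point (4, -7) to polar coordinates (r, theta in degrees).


r = sqrt(4^2 + (-7)^2) = 8.0623
theta = atan2(-7, 4) = 299.7449 degrees

r = 8.0623, theta = 299.7449 degrees


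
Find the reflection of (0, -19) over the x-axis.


Reflection across x-axis: (x, y) -> (x, -y)
(0, -19) -> (0, 19)

(0, 19)


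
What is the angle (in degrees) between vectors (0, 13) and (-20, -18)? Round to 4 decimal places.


dot = 0*-20 + 13*-18 = -234
|u| = 13, |v| = 26.9072
cos(angle) = -0.669
angle = 131.9872 degrees

131.9872 degrees


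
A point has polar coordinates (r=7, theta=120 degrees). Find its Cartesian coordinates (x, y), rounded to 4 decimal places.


x = 7 * cos(120) = -3.5
y = 7 * sin(120) = 6.0622

(-3.5, 6.0622)


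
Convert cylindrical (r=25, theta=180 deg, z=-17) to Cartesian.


x = 25 * cos(180) = -25
y = 25 * sin(180) = 0
z = -17

(-25, 0, -17)


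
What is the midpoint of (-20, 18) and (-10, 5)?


Midpoint = ((-20+-10)/2, (18+5)/2) = (-15, 11.5)

(-15, 11.5)


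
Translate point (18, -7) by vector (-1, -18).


Translation: (x+dx, y+dy) = (18+-1, -7+-18) = (17, -25)

(17, -25)


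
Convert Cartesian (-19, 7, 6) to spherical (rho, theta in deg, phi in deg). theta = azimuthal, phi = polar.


rho = sqrt((-19)^2 + 7^2 + 6^2) = 21.1187
theta = atan2(7, -19) = 159.7751 deg
phi = acos(6/21.1187) = 73.4944 deg

rho = 21.1187, theta = 159.7751 deg, phi = 73.4944 deg


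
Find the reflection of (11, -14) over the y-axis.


Reflection across y-axis: (x, y) -> (-x, y)
(11, -14) -> (-11, -14)

(-11, -14)


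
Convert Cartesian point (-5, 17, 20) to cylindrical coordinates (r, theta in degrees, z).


r = sqrt((-5)^2 + 17^2) = 17.72
theta = atan2(17, -5) = 106.3895 deg
z = 20

r = 17.72, theta = 106.3895 deg, z = 20


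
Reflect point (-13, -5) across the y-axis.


Reflection across y-axis: (x, y) -> (-x, y)
(-13, -5) -> (13, -5)

(13, -5)


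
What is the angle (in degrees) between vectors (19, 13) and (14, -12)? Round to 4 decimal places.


dot = 19*14 + 13*-12 = 110
|u| = 23.0217, |v| = 18.4391
cos(angle) = 0.2591
angle = 74.9816 degrees

74.9816 degrees
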